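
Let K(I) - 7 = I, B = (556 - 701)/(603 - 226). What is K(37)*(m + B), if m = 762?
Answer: 435644/13 ≈ 33511.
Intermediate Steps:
B = -5/13 (B = -145/377 = -145*1/377 = -5/13 ≈ -0.38462)
K(I) = 7 + I
K(37)*(m + B) = (7 + 37)*(762 - 5/13) = 44*(9901/13) = 435644/13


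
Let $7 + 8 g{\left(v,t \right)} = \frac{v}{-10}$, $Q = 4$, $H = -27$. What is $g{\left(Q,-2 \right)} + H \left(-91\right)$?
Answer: $\frac{98243}{40} \approx 2456.1$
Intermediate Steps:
$g{\left(v,t \right)} = - \frac{7}{8} - \frac{v}{80}$ ($g{\left(v,t \right)} = - \frac{7}{8} + \frac{v \frac{1}{-10}}{8} = - \frac{7}{8} + \frac{v \left(- \frac{1}{10}\right)}{8} = - \frac{7}{8} + \frac{\left(- \frac{1}{10}\right) v}{8} = - \frac{7}{8} - \frac{v}{80}$)
$g{\left(Q,-2 \right)} + H \left(-91\right) = \left(- \frac{7}{8} - \frac{1}{20}\right) - -2457 = \left(- \frac{7}{8} - \frac{1}{20}\right) + 2457 = - \frac{37}{40} + 2457 = \frac{98243}{40}$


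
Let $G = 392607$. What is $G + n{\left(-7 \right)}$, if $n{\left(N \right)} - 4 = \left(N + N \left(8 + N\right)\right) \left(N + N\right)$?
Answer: $392807$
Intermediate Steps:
$n{\left(N \right)} = 4 + 2 N \left(N + N \left(8 + N\right)\right)$ ($n{\left(N \right)} = 4 + \left(N + N \left(8 + N\right)\right) \left(N + N\right) = 4 + \left(N + N \left(8 + N\right)\right) 2 N = 4 + 2 N \left(N + N \left(8 + N\right)\right)$)
$G + n{\left(-7 \right)} = 392607 + \left(4 + 2 \left(-7\right)^{3} + 18 \left(-7\right)^{2}\right) = 392607 + \left(4 + 2 \left(-343\right) + 18 \cdot 49\right) = 392607 + \left(4 - 686 + 882\right) = 392607 + 200 = 392807$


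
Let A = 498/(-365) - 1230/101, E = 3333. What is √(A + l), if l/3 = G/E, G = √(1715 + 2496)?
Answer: √(-2226978079920 + 148012975*√4211)/405515 ≈ 3.6721*I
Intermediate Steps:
G = √4211 ≈ 64.892
l = √4211/1111 (l = 3*(√4211/3333) = √4211/1111 ≈ 0.058409)
A = -499248/36865 (A = 498*(-1/365) - 1230*1/101 = -498/365 - 1230/101 = -499248/36865 ≈ -13.543)
√(A + l) = √(-499248/36865 + √4211/1111)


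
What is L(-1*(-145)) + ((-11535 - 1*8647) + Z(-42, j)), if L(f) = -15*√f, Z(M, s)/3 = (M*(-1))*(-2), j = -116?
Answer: -20434 - 15*√145 ≈ -20615.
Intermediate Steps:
Z(M, s) = 6*M (Z(M, s) = 3*((M*(-1))*(-2)) = 3*(-M*(-2)) = 3*(2*M) = 6*M)
L(-1*(-145)) + ((-11535 - 1*8647) + Z(-42, j)) = -15*√145 + ((-11535 - 1*8647) + 6*(-42)) = -15*√145 + ((-11535 - 8647) - 252) = -15*√145 + (-20182 - 252) = -15*√145 - 20434 = -20434 - 15*√145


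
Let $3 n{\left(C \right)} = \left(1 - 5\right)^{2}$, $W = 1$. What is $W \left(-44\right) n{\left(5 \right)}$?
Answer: $- \frac{704}{3} \approx -234.67$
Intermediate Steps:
$n{\left(C \right)} = \frac{16}{3}$ ($n{\left(C \right)} = \frac{\left(1 - 5\right)^{2}}{3} = \frac{\left(-4\right)^{2}}{3} = \frac{1}{3} \cdot 16 = \frac{16}{3}$)
$W \left(-44\right) n{\left(5 \right)} = 1 \left(-44\right) \frac{16}{3} = \left(-44\right) \frac{16}{3} = - \frac{704}{3}$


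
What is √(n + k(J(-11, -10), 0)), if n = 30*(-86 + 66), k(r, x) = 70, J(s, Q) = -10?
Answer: I*√530 ≈ 23.022*I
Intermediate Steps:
n = -600 (n = 30*(-20) = -600)
√(n + k(J(-11, -10), 0)) = √(-600 + 70) = √(-530) = I*√530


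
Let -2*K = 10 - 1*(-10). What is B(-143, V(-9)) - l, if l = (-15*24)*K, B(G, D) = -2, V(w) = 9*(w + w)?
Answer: -3602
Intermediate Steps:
K = -10 (K = -(10 - 1*(-10))/2 = -(10 + 10)/2 = -1/2*20 = -10)
V(w) = 18*w (V(w) = 9*(2*w) = 18*w)
l = 3600 (l = -15*24*(-10) = -360*(-10) = 3600)
B(-143, V(-9)) - l = -2 - 1*3600 = -2 - 3600 = -3602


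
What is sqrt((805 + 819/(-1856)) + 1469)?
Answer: 5*sqrt(4894881)/232 ≈ 47.682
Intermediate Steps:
sqrt((805 + 819/(-1856)) + 1469) = sqrt((805 + 819*(-1/1856)) + 1469) = sqrt((805 - 819/1856) + 1469) = sqrt(1493261/1856 + 1469) = sqrt(4219725/1856) = 5*sqrt(4894881)/232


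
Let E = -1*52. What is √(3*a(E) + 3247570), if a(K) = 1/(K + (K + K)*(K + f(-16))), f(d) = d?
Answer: √493955397065/390 ≈ 1802.1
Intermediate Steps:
E = -52
a(K) = 1/(K + 2*K*(-16 + K)) (a(K) = 1/(K + (K + K)*(K - 16)) = 1/(K + (2*K)*(-16 + K)) = 1/(K + 2*K*(-16 + K)))
√(3*a(E) + 3247570) = √(3*(1/((-52)*(-31 + 2*(-52)))) + 3247570) = √(3*(-1/(52*(-31 - 104))) + 3247570) = √(3*(-1/52/(-135)) + 3247570) = √(3*(-1/52*(-1/135)) + 3247570) = √(3*(1/7020) + 3247570) = √(1/2340 + 3247570) = √(7599313801/2340) = √493955397065/390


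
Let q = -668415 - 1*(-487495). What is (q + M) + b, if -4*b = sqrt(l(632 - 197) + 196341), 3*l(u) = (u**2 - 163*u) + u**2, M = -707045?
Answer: -887965 - sqrt(74714)/2 ≈ -8.8810e+5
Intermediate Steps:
q = -180920 (q = -668415 + 487495 = -180920)
l(u) = -163*u/3 + 2*u**2/3 (l(u) = ((u**2 - 163*u) + u**2)/3 = (-163*u + 2*u**2)/3 = -163*u/3 + 2*u**2/3)
b = -sqrt(74714)/2 (b = -sqrt((632 - 197)*(-163 + 2*(632 - 197))/3 + 196341)/4 = -sqrt((1/3)*435*(-163 + 2*435) + 196341)/4 = -sqrt((1/3)*435*(-163 + 870) + 196341)/4 = -sqrt((1/3)*435*707 + 196341)/4 = -sqrt(102515 + 196341)/4 = -sqrt(74714)/2 ≈ -136.67)
(q + M) + b = (-180920 - 707045) - sqrt(74714)/2 = -887965 - sqrt(74714)/2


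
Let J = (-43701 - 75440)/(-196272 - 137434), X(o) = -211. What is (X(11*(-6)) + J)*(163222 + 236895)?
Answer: -28125354260525/333706 ≈ -8.4282e+7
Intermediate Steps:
J = 119141/333706 (J = -119141/(-333706) = -119141*(-1/333706) = 119141/333706 ≈ 0.35702)
(X(11*(-6)) + J)*(163222 + 236895) = (-211 + 119141/333706)*(163222 + 236895) = -70292825/333706*400117 = -28125354260525/333706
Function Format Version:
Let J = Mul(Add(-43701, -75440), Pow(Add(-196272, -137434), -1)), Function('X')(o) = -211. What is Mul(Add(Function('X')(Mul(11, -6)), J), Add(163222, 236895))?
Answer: Rational(-28125354260525, 333706) ≈ -8.4282e+7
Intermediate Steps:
J = Rational(119141, 333706) (J = Mul(-119141, Pow(-333706, -1)) = Mul(-119141, Rational(-1, 333706)) = Rational(119141, 333706) ≈ 0.35702)
Mul(Add(Function('X')(Mul(11, -6)), J), Add(163222, 236895)) = Mul(Add(-211, Rational(119141, 333706)), Add(163222, 236895)) = Mul(Rational(-70292825, 333706), 400117) = Rational(-28125354260525, 333706)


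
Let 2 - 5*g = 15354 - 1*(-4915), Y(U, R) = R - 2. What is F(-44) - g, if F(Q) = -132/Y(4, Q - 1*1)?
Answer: 953209/235 ≈ 4056.2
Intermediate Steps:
Y(U, R) = -2 + R
g = -20267/5 (g = 2/5 - (15354 - 1*(-4915))/5 = 2/5 - (15354 + 4915)/5 = 2/5 - 1/5*20269 = 2/5 - 20269/5 = -20267/5 ≈ -4053.4)
F(Q) = -132/(-3 + Q) (F(Q) = -132/(-2 + (Q - 1*1)) = -132/(-2 + (Q - 1)) = -132/(-2 + (-1 + Q)) = -132/(-3 + Q))
F(-44) - g = -132/(-3 - 44) - 1*(-20267/5) = -132/(-47) + 20267/5 = -132*(-1/47) + 20267/5 = 132/47 + 20267/5 = 953209/235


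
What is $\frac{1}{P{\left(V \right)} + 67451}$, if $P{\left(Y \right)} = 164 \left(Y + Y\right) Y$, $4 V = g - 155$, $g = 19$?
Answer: $\frac{1}{446619} \approx 2.239 \cdot 10^{-6}$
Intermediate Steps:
$V = -34$ ($V = \frac{19 - 155}{4} = \frac{1}{4} \left(-136\right) = -34$)
$P{\left(Y \right)} = 328 Y^{2}$ ($P{\left(Y \right)} = 164 \cdot 2 Y Y = 328 Y Y = 328 Y^{2}$)
$\frac{1}{P{\left(V \right)} + 67451} = \frac{1}{328 \left(-34\right)^{2} + 67451} = \frac{1}{328 \cdot 1156 + 67451} = \frac{1}{379168 + 67451} = \frac{1}{446619}$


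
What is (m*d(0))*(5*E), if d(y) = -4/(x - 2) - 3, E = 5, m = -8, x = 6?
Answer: 800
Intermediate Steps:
d(y) = -4 (d(y) = -4/(6 - 2) - 3 = -4/4 - 3 = (¼)*(-4) - 3 = -1 - 3 = -4)
(m*d(0))*(5*E) = (-8*(-4))*(5*5) = 32*25 = 800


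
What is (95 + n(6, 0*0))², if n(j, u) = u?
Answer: 9025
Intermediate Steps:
(95 + n(6, 0*0))² = (95 + 0*0)² = (95 + 0)² = 95² = 9025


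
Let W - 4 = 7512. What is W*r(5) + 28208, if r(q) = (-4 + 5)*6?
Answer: 73304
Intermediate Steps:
W = 7516 (W = 4 + 7512 = 7516)
r(q) = 6 (r(q) = 1*6 = 6)
W*r(5) + 28208 = 7516*6 + 28208 = 45096 + 28208 = 73304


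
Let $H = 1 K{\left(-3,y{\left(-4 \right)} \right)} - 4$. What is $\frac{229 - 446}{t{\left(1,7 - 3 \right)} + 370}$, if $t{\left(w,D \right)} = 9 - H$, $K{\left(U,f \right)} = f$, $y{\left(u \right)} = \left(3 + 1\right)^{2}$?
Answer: $- \frac{217}{367} \approx -0.59128$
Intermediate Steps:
$y{\left(u \right)} = 16$ ($y{\left(u \right)} = 4^{2} = 16$)
$H = 12$ ($H = 1 \cdot 16 - 4 = 16 - 4 = 12$)
$t{\left(w,D \right)} = -3$ ($t{\left(w,D \right)} = 9 - 12 = -3$)
$\frac{229 - 446}{t{\left(1,7 - 3 \right)} + 370} = \frac{229 - 446}{-3 + 370} = - \frac{217}{367}$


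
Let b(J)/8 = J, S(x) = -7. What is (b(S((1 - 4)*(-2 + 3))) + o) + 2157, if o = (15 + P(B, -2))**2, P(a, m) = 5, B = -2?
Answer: 2501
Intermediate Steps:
b(J) = 8*J
o = 400 (o = (15 + 5)**2 = 20**2 = 400)
(b(S((1 - 4)*(-2 + 3))) + o) + 2157 = (8*(-7) + 400) + 2157 = (-56 + 400) + 2157 = 344 + 2157 = 2501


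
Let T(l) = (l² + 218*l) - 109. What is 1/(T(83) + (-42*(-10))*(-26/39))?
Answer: 1/24594 ≈ 4.0660e-5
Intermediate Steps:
T(l) = -109 + l² + 218*l
1/(T(83) + (-42*(-10))*(-26/39)) = 1/((-109 + 83² + 218*83) + (-42*(-10))*(-26/39)) = 1/((-109 + 6889 + 18094) + (-21*(-20))*(-26*1/39)) = 1/(24874 + 420*(-⅔)) = 1/(24874 - 280) = 1/24594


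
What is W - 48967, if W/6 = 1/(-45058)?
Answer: -1103177546/22529 ≈ -48967.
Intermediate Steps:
W = -3/22529 (W = 6/(-45058) = 6*(-1/45058) = -3/22529 ≈ -0.00013316)
W - 48967 = -3/22529 - 48967 = -1103177546/22529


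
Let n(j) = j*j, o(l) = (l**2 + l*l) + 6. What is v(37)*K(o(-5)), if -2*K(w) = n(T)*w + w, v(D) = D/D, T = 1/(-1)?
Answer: -56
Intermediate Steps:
o(l) = 6 + 2*l**2 (o(l) = (l**2 + l**2) + 6 = 2*l**2 + 6 = 6 + 2*l**2)
T = -1
v(D) = 1
n(j) = j**2
K(w) = -w (K(w) = -((-1)**2*w + w)/2 = -(1*w + w)/2 = -(w + w)/2 = -w)
v(37)*K(o(-5)) = 1*(-(6 + 2*(-5)**2)) = 1*(-(6 + 2*25)) = 1*(-(6 + 50)) = 1*(-1*56) = 1*(-56) = -56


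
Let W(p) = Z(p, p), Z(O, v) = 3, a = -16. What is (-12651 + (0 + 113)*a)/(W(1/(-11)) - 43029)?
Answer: 14459/43026 ≈ 0.33605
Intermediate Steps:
W(p) = 3
(-12651 + (0 + 113)*a)/(W(1/(-11)) - 43029) = (-12651 + (0 + 113)*(-16))/(3 - 43029) = (-12651 + 113*(-16))/(-43026) = (-12651 - 1808)*(-1/43026) = -14459*(-1/43026) = 14459/43026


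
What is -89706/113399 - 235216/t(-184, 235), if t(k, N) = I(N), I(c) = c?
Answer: -26694340094/26648765 ≈ -1001.7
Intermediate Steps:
t(k, N) = N
-89706/113399 - 235216/t(-184, 235) = -89706/113399 - 235216/235 = -26694340094/26648765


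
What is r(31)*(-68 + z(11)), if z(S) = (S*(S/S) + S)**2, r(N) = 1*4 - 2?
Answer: 832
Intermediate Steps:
r(N) = 2 (r(N) = 4 - 2 = 2)
z(S) = 4*S**2 (z(S) = (S*1 + S)**2 = (S + S)**2 = (2*S)**2 = 4*S**2)
r(31)*(-68 + z(11)) = 2*(-68 + 4*11**2) = 2*(-68 + 4*121) = 2*(-68 + 484) = 2*416 = 832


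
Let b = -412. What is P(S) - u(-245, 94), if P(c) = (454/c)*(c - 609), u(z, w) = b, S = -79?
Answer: 344900/79 ≈ 4365.8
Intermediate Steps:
u(z, w) = -412
P(c) = 454*(-609 + c)/c (P(c) = (454/c)*(-609 + c) = 454*(-609 + c)/c)
P(S) - u(-245, 94) = (454 - 276486/(-79)) - 1*(-412) = (454 - 276486*(-1/79)) + 412 = (454 + 276486/79) + 412 = 312352/79 + 412 = 344900/79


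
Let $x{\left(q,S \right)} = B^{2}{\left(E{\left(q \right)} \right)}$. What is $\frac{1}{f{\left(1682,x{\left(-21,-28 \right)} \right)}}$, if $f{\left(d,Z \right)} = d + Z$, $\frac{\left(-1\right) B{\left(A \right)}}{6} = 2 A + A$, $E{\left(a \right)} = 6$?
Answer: $\frac{1}{13346} \approx 7.4929 \cdot 10^{-5}$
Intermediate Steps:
$B{\left(A \right)} = - 18 A$ ($B{\left(A \right)} = - 6 \left(2 A + A\right) = - 6 \cdot 3 A = - 18 A$)
$x{\left(q,S \right)} = 11664$ ($x{\left(q,S \right)} = \left(\left(-18\right) 6\right)^{2} = \left(-108\right)^{2} = 11664$)
$f{\left(d,Z \right)} = Z + d$
$\frac{1}{f{\left(1682,x{\left(-21,-28 \right)} \right)}} = \frac{1}{11664 + 1682} = \frac{1}{13346}$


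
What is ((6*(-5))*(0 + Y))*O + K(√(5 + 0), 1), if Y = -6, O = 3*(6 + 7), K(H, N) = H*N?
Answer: 7020 + √5 ≈ 7022.2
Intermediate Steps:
O = 39 (O = 3*13 = 39)
((6*(-5))*(0 + Y))*O + K(√(5 + 0), 1) = ((6*(-5))*(0 - 6))*39 + √(5 + 0)*1 = -30*(-6)*39 + √5*1 = 180*39 + √5 = 7020 + √5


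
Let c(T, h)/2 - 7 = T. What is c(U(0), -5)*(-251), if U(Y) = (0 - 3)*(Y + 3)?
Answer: 1004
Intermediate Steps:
U(Y) = -9 - 3*Y (U(Y) = -3*(3 + Y) = -9 - 3*Y)
c(T, h) = 14 + 2*T
c(U(0), -5)*(-251) = (14 + 2*(-9 - 3*0))*(-251) = (14 + 2*(-9 + 0))*(-251) = (14 + 2*(-9))*(-251) = (14 - 18)*(-251) = -4*(-251) = 1004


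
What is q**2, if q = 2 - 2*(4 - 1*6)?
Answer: 36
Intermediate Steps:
q = 6 (q = 2 - 2*(4 - 6) = 2 - 2*(-2) = 2 + 4 = 6)
q**2 = 6**2 = 36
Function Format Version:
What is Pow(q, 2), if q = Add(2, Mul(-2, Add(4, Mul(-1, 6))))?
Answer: 36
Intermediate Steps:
q = 6 (q = Add(2, Mul(-2, Add(4, -6))) = Add(2, Mul(-2, -2)) = Add(2, 4) = 6)
Pow(q, 2) = Pow(6, 2) = 36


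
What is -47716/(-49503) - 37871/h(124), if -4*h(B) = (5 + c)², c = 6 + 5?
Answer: 1877781937/3168192 ≈ 592.70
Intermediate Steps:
c = 11
h(B) = -64 (h(B) = -(5 + 11)²/4 = -¼*16² = -¼*256 = -64)
-47716/(-49503) - 37871/h(124) = -47716/(-49503) - 37871/(-64) = -47716*(-1/49503) - 37871*(-1/64) = 47716/49503 + 37871/64 = 1877781937/3168192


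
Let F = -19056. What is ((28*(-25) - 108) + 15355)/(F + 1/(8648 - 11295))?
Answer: -38505909/50441233 ≈ -0.76338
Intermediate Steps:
((28*(-25) - 108) + 15355)/(F + 1/(8648 - 11295)) = ((28*(-25) - 108) + 15355)/(-19056 + 1/(8648 - 11295)) = ((-700 - 108) + 15355)/(-19056 + 1/(-2647)) = (-808 + 15355)/(-19056 - 1/2647) = 14547/(-50441233/2647) = 14547*(-2647/50441233) = -38505909/50441233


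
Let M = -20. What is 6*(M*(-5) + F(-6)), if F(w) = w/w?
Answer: 606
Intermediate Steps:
F(w) = 1
6*(M*(-5) + F(-6)) = 6*(-20*(-5) + 1) = 6*(100 + 1) = 6*101 = 606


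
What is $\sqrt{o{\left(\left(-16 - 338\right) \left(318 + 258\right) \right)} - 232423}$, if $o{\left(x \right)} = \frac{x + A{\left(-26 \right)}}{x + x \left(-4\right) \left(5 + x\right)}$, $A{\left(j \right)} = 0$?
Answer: $\frac{47 i \sqrt{69989779609490}}{815597} \approx 482.1 i$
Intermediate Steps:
$o{\left(x \right)} = \frac{x}{x - 4 x \left(5 + x\right)}$ ($o{\left(x \right)} = \frac{x + 0}{x + x \left(-4\right) \left(5 + x\right)} = \frac{x}{x + - 4 x \left(5 + x\right)} = \frac{x}{x - 4 x \left(5 + x\right)}$)
$\sqrt{o{\left(\left(-16 - 338\right) \left(318 + 258\right) \right)} - 232423} = \sqrt{- \frac{1}{19 + 4 \left(-16 - 338\right) \left(318 + 258\right)} - 232423} = \sqrt{- \frac{1}{19 + 4 \left(\left(-354\right) 576\right)} - 232423} = \sqrt{- \frac{1}{19 + 4 \left(-203904\right)} - 232423} = \sqrt{- \frac{1}{19 - 815616} - 232423} = \sqrt{- \frac{1}{-815597} - 232423} = \sqrt{\left(-1\right) \left(- \frac{1}{815597}\right) - 232423} = \sqrt{\frac{1}{815597} - 232423} = \sqrt{- \frac{189563501530}{815597}} = \frac{47 i \sqrt{69989779609490}}{815597}$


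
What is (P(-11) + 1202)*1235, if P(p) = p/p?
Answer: 1485705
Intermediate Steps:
P(p) = 1
(P(-11) + 1202)*1235 = (1 + 1202)*1235 = 1203*1235 = 1485705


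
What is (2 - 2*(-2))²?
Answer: 36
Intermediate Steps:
(2 - 2*(-2))² = (2 + 4)² = 6² = 36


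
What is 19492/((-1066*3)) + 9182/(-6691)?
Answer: -79892504/10698909 ≈ -7.4674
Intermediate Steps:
19492/((-1066*3)) + 9182/(-6691) = 19492/(-3198) + 9182*(-1/6691) = 19492*(-1/3198) - 9182/6691 = -9746/1599 - 9182/6691 = -79892504/10698909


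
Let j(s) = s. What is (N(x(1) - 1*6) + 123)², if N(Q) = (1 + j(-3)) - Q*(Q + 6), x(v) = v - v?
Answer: 14641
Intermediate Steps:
x(v) = 0
N(Q) = -2 - Q*(6 + Q) (N(Q) = (1 - 3) - Q*(Q + 6) = -2 - Q*(6 + Q))
(N(x(1) - 1*6) + 123)² = ((-2 - (0 - 1*6)² - 6*(0 - 1*6)) + 123)² = ((-2 - (0 - 6)² - 6*(0 - 6)) + 123)² = ((-2 - 1*(-6)² - 6*(-6)) + 123)² = ((-2 - 1*36 + 36) + 123)² = ((-2 - 36 + 36) + 123)² = (-2 + 123)² = 121² = 14641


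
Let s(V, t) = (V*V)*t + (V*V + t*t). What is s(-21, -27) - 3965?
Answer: -14702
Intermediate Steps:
s(V, t) = V² + t² + t*V² (s(V, t) = V²*t + (V² + t²) = t*V² + (V² + t²) = V² + t² + t*V²)
s(-21, -27) - 3965 = ((-21)² + (-27)² - 27*(-21)²) - 3965 = (441 + 729 - 27*441) - 3965 = (441 + 729 - 11907) - 3965 = -10737 - 3965 = -14702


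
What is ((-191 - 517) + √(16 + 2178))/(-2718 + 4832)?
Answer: -354/1057 + √2194/2114 ≈ -0.31275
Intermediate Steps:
((-191 - 517) + √(16 + 2178))/(-2718 + 4832) = (-708 + √2194)/2114 = (-708 + √2194)*(1/2114) = -354/1057 + √2194/2114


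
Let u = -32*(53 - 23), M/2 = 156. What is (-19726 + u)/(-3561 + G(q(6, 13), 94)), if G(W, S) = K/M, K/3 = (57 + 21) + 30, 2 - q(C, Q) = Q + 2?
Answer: 537836/92559 ≈ 5.8107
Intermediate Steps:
M = 312 (M = 2*156 = 312)
q(C, Q) = -Q (q(C, Q) = 2 - (Q + 2) = 2 - (2 + Q) = 2 + (-2 - Q) = -Q)
u = -960 (u = -32*30 = -960)
K = 324 (K = 3*((57 + 21) + 30) = 3*(78 + 30) = 3*108 = 324)
G(W, S) = 27/26 (G(W, S) = 324/312 = 324*(1/312) = 27/26)
(-19726 + u)/(-3561 + G(q(6, 13), 94)) = (-19726 - 960)/(-3561 + 27/26) = -20686/(-92559/26) = -20686*(-26/92559) = 537836/92559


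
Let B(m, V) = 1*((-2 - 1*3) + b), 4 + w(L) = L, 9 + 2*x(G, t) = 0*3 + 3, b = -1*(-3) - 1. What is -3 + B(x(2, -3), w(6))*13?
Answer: -42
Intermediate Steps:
b = 2 (b = 3 - 1 = 2)
x(G, t) = -3 (x(G, t) = -9/2 + (0*3 + 3)/2 = -9/2 + (0 + 3)/2 = -9/2 + (½)*3 = -9/2 + 3/2 = -3)
w(L) = -4 + L
B(m, V) = -3 (B(m, V) = 1*((-2 - 1*3) + 2) = 1*((-2 - 3) + 2) = 1*(-5 + 2) = 1*(-3) = -3)
-3 + B(x(2, -3), w(6))*13 = -3 - 3*13 = -3 - 39 = -42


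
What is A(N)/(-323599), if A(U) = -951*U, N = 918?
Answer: 873018/323599 ≈ 2.6978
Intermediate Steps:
A(N)/(-323599) = -951*918/(-323599) = -873018*(-1/323599) = 873018/323599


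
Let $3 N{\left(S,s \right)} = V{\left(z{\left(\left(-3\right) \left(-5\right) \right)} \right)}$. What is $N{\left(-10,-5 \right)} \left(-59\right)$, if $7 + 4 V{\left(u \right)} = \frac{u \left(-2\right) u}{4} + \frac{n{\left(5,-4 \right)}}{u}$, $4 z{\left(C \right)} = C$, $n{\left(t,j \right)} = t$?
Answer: $\frac{71921}{1152} \approx 62.431$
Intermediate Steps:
$z{\left(C \right)} = \frac{C}{4}$
$V{\left(u \right)} = - \frac{7}{4} - \frac{u^{2}}{8} + \frac{5}{4 u}$ ($V{\left(u \right)} = - \frac{7}{4} + \frac{\frac{u \left(-2\right) u}{4} + \frac{5}{u}}{4} = - \frac{7}{4} + \frac{- 2 u u \frac{1}{4} + \frac{5}{u}}{4} = - \frac{7}{4} + \frac{- 2 u^{2} \cdot \frac{1}{4} + \frac{5}{u}}{4} = - \frac{7}{4} + \frac{- \frac{u^{2}}{2} + \frac{5}{u}}{4} = - \frac{7}{4} + \frac{\frac{5}{u} - \frac{u^{2}}{2}}{4} = - \frac{7}{4} - \left(- \frac{5}{4 u} + \frac{u^{2}}{8}\right) = - \frac{7}{4} - \frac{u^{2}}{8} + \frac{5}{4 u}$)
$N{\left(S,s \right)} = - \frac{1219}{1152}$ ($N{\left(S,s \right)} = \frac{\frac{1}{8} \frac{1}{\frac{1}{4} \left(\left(-3\right) \left(-5\right)\right)} \left(10 - \left(\frac{\left(-3\right) \left(-5\right)}{4}\right)^{3} - 14 \frac{\left(-3\right) \left(-5\right)}{4}\right)}{3} = \frac{\frac{1}{8} \frac{1}{\frac{1}{4} \cdot 15} \left(10 - \left(\frac{1}{4} \cdot 15\right)^{3} - 14 \cdot \frac{1}{4} \cdot 15\right)}{3} = \frac{\frac{1}{8} \frac{1}{\frac{15}{4}} \left(10 - \left(\frac{15}{4}\right)^{3} - \frac{105}{2}\right)}{3} = \frac{\frac{1}{8} \cdot \frac{4}{15} \left(10 - \frac{3375}{64} - \frac{105}{2}\right)}{3} = \frac{\frac{1}{8} \cdot \frac{4}{15} \left(- \frac{6095}{64}\right)}{3} = \frac{1}{3} \left(- \frac{1219}{384}\right) = - \frac{1219}{1152}$)
$N{\left(-10,-5 \right)} \left(-59\right) = \left(- \frac{1219}{1152}\right) \left(-59\right) = \frac{71921}{1152}$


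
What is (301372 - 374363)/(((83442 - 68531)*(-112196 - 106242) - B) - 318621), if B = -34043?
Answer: 72991/3257413596 ≈ 2.2408e-5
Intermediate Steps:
(301372 - 374363)/(((83442 - 68531)*(-112196 - 106242) - B) - 318621) = (301372 - 374363)/(((83442 - 68531)*(-112196 - 106242) - 1*(-34043)) - 318621) = -72991/((14911*(-218438) + 34043) - 318621) = -72991/((-3257129018 + 34043) - 318621) = -72991/(-3257094975 - 318621) = -72991/(-3257413596) = -72991*(-1/3257413596) = 72991/3257413596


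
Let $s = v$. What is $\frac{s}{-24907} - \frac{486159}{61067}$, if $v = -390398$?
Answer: $\frac{11731672453}{1520995769} \approx 7.7132$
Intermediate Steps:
$s = -390398$
$\frac{s}{-24907} - \frac{486159}{61067} = - \frac{390398}{-24907} - \frac{486159}{61067} = \left(-390398\right) \left(- \frac{1}{24907}\right) - \frac{486159}{61067} = \frac{390398}{24907} - \frac{486159}{61067} = \frac{11731672453}{1520995769}$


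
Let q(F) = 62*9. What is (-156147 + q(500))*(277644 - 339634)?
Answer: 9644962110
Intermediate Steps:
q(F) = 558
(-156147 + q(500))*(277644 - 339634) = (-156147 + 558)*(277644 - 339634) = -155589*(-61990) = 9644962110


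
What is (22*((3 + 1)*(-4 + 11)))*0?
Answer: 0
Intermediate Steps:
(22*((3 + 1)*(-4 + 11)))*0 = (22*(4*7))*0 = (22*28)*0 = 616*0 = 0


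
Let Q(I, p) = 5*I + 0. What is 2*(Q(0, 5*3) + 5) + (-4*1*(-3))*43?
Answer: 526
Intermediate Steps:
Q(I, p) = 5*I
2*(Q(0, 5*3) + 5) + (-4*1*(-3))*43 = 2*(5*0 + 5) + (-4*1*(-3))*43 = 2*(0 + 5) - 4*(-3)*43 = 2*5 + 12*43 = 10 + 516 = 526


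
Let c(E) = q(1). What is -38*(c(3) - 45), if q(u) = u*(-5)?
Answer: 1900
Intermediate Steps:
q(u) = -5*u
c(E) = -5 (c(E) = -5*1 = -5)
-38*(c(3) - 45) = -38*(-5 - 45) = -38*(-50) = 1900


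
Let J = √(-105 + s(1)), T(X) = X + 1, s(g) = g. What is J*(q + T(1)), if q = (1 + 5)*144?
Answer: 1732*I*√26 ≈ 8831.5*I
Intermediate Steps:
q = 864 (q = 6*144 = 864)
T(X) = 1 + X
J = 2*I*√26 (J = √(-105 + 1) = √(-104) = 2*I*√26 ≈ 10.198*I)
J*(q + T(1)) = (2*I*√26)*(864 + (1 + 1)) = (2*I*√26)*(864 + 2) = (2*I*√26)*866 = 1732*I*√26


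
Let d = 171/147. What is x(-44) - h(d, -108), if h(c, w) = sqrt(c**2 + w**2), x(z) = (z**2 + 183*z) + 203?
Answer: -5913 - 3*sqrt(3112057)/49 ≈ -6021.0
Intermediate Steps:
x(z) = 203 + z**2 + 183*z
d = 57/49 (d = 171*(1/147) = 57/49 ≈ 1.1633)
x(-44) - h(d, -108) = (203 + (-44)**2 + 183*(-44)) - sqrt((57/49)**2 + (-108)**2) = (203 + 1936 - 8052) - sqrt(3249/2401 + 11664) = -5913 - sqrt(28008513/2401) = -5913 - 3*sqrt(3112057)/49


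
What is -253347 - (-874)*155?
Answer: -117877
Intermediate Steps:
-253347 - (-874)*155 = -253347 - 1*(-135470) = -253347 + 135470 = -117877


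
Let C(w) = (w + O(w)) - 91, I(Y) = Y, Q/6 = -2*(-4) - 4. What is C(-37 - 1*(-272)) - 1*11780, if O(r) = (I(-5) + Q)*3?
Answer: -11579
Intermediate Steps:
Q = 24 (Q = 6*(-2*(-4) - 4) = 6*(8 - 4) = 6*4 = 24)
O(r) = 57 (O(r) = (-5 + 24)*3 = 19*3 = 57)
C(w) = -34 + w (C(w) = (w + 57) - 91 = (57 + w) - 91 = -34 + w)
C(-37 - 1*(-272)) - 1*11780 = (-34 + (-37 - 1*(-272))) - 1*11780 = (-34 + (-37 + 272)) - 11780 = (-34 + 235) - 11780 = 201 - 11780 = -11579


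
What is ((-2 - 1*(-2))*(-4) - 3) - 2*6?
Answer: -15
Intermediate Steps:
((-2 - 1*(-2))*(-4) - 3) - 2*6 = ((-2 + 2)*(-4) - 3) - 12 = (0*(-4) - 3) - 12 = (0 - 3) - 12 = -3 - 12 = -15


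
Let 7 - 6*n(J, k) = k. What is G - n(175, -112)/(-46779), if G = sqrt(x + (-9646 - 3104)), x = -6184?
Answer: 119/280674 + I*sqrt(18934) ≈ 0.00042398 + 137.6*I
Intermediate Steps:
n(J, k) = 7/6 - k/6
G = I*sqrt(18934) (G = sqrt(-6184 + (-9646 - 3104)) = sqrt(-6184 - 12750) = sqrt(-18934) = I*sqrt(18934) ≈ 137.6*I)
G - n(175, -112)/(-46779) = I*sqrt(18934) - (7/6 - 1/6*(-112))/(-46779) = I*sqrt(18934) - (7/6 + 56/3)*(-1)/46779 = I*sqrt(18934) - 119*(-1)/(6*46779) = I*sqrt(18934) - 1*(-119/280674) = I*sqrt(18934) + 119/280674 = 119/280674 + I*sqrt(18934)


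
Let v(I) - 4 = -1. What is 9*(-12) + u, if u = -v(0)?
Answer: -111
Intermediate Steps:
v(I) = 3 (v(I) = 4 - 1 = 3)
u = -3 (u = -1*3 = -3)
9*(-12) + u = 9*(-12) - 3 = -108 - 3 = -111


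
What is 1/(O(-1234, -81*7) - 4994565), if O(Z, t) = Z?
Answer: -1/4995799 ≈ -2.0017e-7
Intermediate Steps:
1/(O(-1234, -81*7) - 4994565) = 1/(-1234 - 4994565) = 1/(-4995799) = -1/4995799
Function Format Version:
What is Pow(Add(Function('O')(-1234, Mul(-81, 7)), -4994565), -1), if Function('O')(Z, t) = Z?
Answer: Rational(-1, 4995799) ≈ -2.0017e-7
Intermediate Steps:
Pow(Add(Function('O')(-1234, Mul(-81, 7)), -4994565), -1) = Pow(Add(-1234, -4994565), -1) = Pow(-4995799, -1) = Rational(-1, 4995799)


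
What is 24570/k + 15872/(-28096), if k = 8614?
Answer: 4324979/1890773 ≈ 2.2874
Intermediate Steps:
24570/k + 15872/(-28096) = 24570/8614 + 15872/(-28096) = 24570*(1/8614) + 15872*(-1/28096) = 12285/4307 - 248/439 = 4324979/1890773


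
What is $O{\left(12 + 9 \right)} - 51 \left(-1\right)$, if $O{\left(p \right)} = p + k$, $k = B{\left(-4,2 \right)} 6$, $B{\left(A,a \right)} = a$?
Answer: $84$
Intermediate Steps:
$k = 12$ ($k = 2 \cdot 6 = 12$)
$O{\left(p \right)} = 12 + p$ ($O{\left(p \right)} = p + 12 = 12 + p$)
$O{\left(12 + 9 \right)} - 51 \left(-1\right) = \left(12 + \left(12 + 9\right)\right) - 51 \left(-1\right) = \left(12 + 21\right) - -51 = 33 + 51 = 84$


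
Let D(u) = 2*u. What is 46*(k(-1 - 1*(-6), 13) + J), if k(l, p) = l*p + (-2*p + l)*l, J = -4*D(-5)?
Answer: 0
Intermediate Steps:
J = 40 (J = -8*(-5) = -4*(-10) = 40)
k(l, p) = l*p + l*(l - 2*p) (k(l, p) = l*p + (l - 2*p)*l = l*p + l*(l - 2*p))
46*(k(-1 - 1*(-6), 13) + J) = 46*((-1 - 1*(-6))*((-1 - 1*(-6)) - 1*13) + 40) = 46*((-1 + 6)*((-1 + 6) - 13) + 40) = 46*(5*(5 - 13) + 40) = 46*(5*(-8) + 40) = 46*(-40 + 40) = 46*0 = 0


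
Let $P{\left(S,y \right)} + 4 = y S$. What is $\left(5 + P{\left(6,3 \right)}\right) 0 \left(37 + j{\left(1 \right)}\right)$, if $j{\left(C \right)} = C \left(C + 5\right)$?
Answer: $0$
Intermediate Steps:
$j{\left(C \right)} = C \left(5 + C\right)$
$P{\left(S,y \right)} = -4 + S y$ ($P{\left(S,y \right)} = -4 + y S = -4 + S y$)
$\left(5 + P{\left(6,3 \right)}\right) 0 \left(37 + j{\left(1 \right)}\right) = \left(5 + \left(-4 + 6 \cdot 3\right)\right) 0 \left(37 + 1 \left(5 + 1\right)\right) = \left(5 + \left(-4 + 18\right)\right) 0 \left(37 + 1 \cdot 6\right) = \left(5 + 14\right) 0 \left(37 + 6\right) = 19 \cdot 0 \cdot 43 = 0 \cdot 43 = 0$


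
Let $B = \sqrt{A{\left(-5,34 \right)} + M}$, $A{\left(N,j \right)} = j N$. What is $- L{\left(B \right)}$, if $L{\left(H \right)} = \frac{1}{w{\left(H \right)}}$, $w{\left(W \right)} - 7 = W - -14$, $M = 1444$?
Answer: $\frac{3}{119} - \frac{\sqrt{26}}{119} \approx -0.017639$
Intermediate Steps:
$A{\left(N,j \right)} = N j$
$w{\left(W \right)} = 21 + W$ ($w{\left(W \right)} = 7 + \left(W - -14\right) = 7 + \left(W + 14\right) = 7 + \left(14 + W\right) = 21 + W$)
$B = 7 \sqrt{26}$ ($B = \sqrt{\left(-5\right) 34 + 1444} = \sqrt{-170 + 1444} = \sqrt{1274} = 7 \sqrt{26} \approx 35.693$)
$L{\left(H \right)} = \frac{1}{21 + H}$
$- L{\left(B \right)} = - \frac{1}{21 + 7 \sqrt{26}}$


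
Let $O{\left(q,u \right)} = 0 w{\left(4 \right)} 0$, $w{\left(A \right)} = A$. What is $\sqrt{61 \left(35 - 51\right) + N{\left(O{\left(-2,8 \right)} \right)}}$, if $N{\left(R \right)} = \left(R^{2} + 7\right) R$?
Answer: $4 i \sqrt{61} \approx 31.241 i$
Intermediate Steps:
$O{\left(q,u \right)} = 0$ ($O{\left(q,u \right)} = 0 \cdot 4 \cdot 0 = 0 \cdot 0 = 0$)
$N{\left(R \right)} = R \left(7 + R^{2}\right)$ ($N{\left(R \right)} = \left(7 + R^{2}\right) R = R \left(7 + R^{2}\right)$)
$\sqrt{61 \left(35 - 51\right) + N{\left(O{\left(-2,8 \right)} \right)}} = \sqrt{61 \left(35 - 51\right) + 0 \left(7 + 0^{2}\right)} = \sqrt{61 \left(-16\right) + 0 \left(7 + 0\right)} = \sqrt{-976 + 0 \cdot 7} = \sqrt{-976 + 0} = \sqrt{-976} = 4 i \sqrt{61}$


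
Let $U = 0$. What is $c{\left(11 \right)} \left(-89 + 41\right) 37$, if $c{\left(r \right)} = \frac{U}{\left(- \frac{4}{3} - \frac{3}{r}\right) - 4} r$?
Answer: $0$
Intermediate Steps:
$c{\left(r \right)} = 0$ ($c{\left(r \right)} = \frac{0}{\left(- \frac{4}{3} - \frac{3}{r}\right) - 4} r = \frac{0}{- \frac{16}{3} - \frac{3}{r}} r = 0 r = 0$)
$c{\left(11 \right)} \left(-89 + 41\right) 37 = 0 \left(-89 + 41\right) 37 = 0 \left(-48\right) 37 = 0 \cdot 37 = 0$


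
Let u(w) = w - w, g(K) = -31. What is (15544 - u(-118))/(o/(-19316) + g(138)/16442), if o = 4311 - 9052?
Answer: 224394365344/3516033 ≈ 63820.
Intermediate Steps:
o = -4741
u(w) = 0
(15544 - u(-118))/(o/(-19316) + g(138)/16442) = (15544 - 1*0)/(-4741/(-19316) - 31/16442) = (15544 + 0)/(-4741*(-1/19316) - 31*1/16442) = 15544/(431/1756 - 31/16442) = 15544/(3516033/14436076) = 15544*(14436076/3516033) = 224394365344/3516033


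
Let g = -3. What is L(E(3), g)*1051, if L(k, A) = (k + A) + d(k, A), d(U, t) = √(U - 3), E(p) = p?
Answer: 0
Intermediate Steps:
d(U, t) = √(-3 + U)
L(k, A) = A + k + √(-3 + k) (L(k, A) = (k + A) + √(-3 + k) = (A + k) + √(-3 + k) = A + k + √(-3 + k))
L(E(3), g)*1051 = (-3 + 3 + √(-3 + 3))*1051 = (-3 + 3 + √0)*1051 = (-3 + 3 + 0)*1051 = 0*1051 = 0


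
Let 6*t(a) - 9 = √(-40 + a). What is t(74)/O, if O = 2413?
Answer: 3/4826 + √34/14478 ≈ 0.0010244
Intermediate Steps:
t(a) = 3/2 + √(-40 + a)/6
t(74)/O = (3/2 + √(-40 + 74)/6)/2413 = (3/2 + √34/6)*(1/2413) = 3/4826 + √34/14478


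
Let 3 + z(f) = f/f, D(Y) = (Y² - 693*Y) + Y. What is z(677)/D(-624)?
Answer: -1/410592 ≈ -2.4355e-6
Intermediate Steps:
D(Y) = Y² - 692*Y
z(f) = -2 (z(f) = -3 + f/f = -3 + 1 = -2)
z(677)/D(-624) = -2*(-1/(624*(-692 - 624))) = -2/((-624*(-1316))) = -2/821184 = -2*1/821184 = -1/410592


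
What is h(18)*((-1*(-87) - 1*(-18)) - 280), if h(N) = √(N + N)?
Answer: -1050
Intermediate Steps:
h(N) = √2*√N (h(N) = √(2*N) = √2*√N)
h(18)*((-1*(-87) - 1*(-18)) - 280) = (√2*√18)*((-1*(-87) - 1*(-18)) - 280) = (√2*(3*√2))*((87 + 18) - 280) = 6*(105 - 280) = 6*(-175) = -1050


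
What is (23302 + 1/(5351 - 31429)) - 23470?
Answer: -4381105/26078 ≈ -168.00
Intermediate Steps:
(23302 + 1/(5351 - 31429)) - 23470 = (23302 + 1/(-26078)) - 23470 = (23302 - 1/26078) - 23470 = 607669555/26078 - 23470 = -4381105/26078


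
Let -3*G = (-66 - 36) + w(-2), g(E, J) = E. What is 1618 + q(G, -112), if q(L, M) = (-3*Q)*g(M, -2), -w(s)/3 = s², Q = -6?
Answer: -398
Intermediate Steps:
w(s) = -3*s²
G = 38 (G = -((-66 - 36) - 3*(-2)²)/3 = -(-102 - 3*4)/3 = -(-102 - 12)/3 = -⅓*(-114) = 38)
q(L, M) = 18*M (q(L, M) = (-3*(-6))*M = 18*M)
1618 + q(G, -112) = 1618 + 18*(-112) = 1618 - 2016 = -398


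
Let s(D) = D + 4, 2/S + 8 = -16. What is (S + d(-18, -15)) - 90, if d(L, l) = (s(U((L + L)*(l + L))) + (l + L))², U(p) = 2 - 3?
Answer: 9719/12 ≈ 809.92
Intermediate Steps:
S = -1/12 (S = 2/(-8 - 16) = 2/(-24) = 2*(-1/24) = -1/12 ≈ -0.083333)
U(p) = -1
s(D) = 4 + D
d(L, l) = (3 + L + l)² (d(L, l) = ((4 - 1) + (l + L))² = (3 + (L + l))² = (3 + L + l)²)
(S + d(-18, -15)) - 90 = (-1/12 + (3 - 18 - 15)²) - 90 = (-1/12 + (-30)²) - 90 = (-1/12 + 900) - 90 = 10799/12 - 90 = 9719/12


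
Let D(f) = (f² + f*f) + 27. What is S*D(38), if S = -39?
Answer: -113685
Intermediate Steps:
D(f) = 27 + 2*f² (D(f) = (f² + f²) + 27 = 2*f² + 27 = 27 + 2*f²)
S*D(38) = -39*(27 + 2*38²) = -39*(27 + 2*1444) = -39*(27 + 2888) = -39*2915 = -113685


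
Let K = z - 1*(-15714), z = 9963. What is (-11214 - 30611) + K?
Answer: -16148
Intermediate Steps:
K = 25677 (K = 9963 - 1*(-15714) = 9963 + 15714 = 25677)
(-11214 - 30611) + K = (-11214 - 30611) + 25677 = -41825 + 25677 = -16148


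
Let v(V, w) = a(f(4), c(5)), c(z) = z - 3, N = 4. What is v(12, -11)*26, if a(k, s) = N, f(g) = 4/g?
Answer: 104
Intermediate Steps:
c(z) = -3 + z (c(z) = z - 1*3 = z - 3 = -3 + z)
a(k, s) = 4
v(V, w) = 4
v(12, -11)*26 = 4*26 = 104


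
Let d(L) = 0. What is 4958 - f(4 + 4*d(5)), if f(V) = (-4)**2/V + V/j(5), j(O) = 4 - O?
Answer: 4958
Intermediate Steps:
f(V) = -V + 16/V (f(V) = (-4)**2/V + V/(4 - 1*5) = 16/V + V/(4 - 5) = 16/V + V/(-1) = 16/V + V*(-1) = 16/V - V = -V + 16/V)
4958 - f(4 + 4*d(5)) = 4958 - (-(4 + 4*0) + 16/(4 + 4*0)) = 4958 - (-(4 + 0) + 16/(4 + 0)) = 4958 - (-1*4 + 16/4) = 4958 - (-4 + 16*(1/4)) = 4958 - (-4 + 4) = 4958 - 1*0 = 4958 + 0 = 4958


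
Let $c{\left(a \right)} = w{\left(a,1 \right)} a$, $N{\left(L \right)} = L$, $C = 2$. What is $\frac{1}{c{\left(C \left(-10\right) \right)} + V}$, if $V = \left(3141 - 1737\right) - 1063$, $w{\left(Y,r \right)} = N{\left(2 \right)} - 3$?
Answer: $\frac{1}{361} \approx 0.0027701$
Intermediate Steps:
$w{\left(Y,r \right)} = -1$ ($w{\left(Y,r \right)} = 2 - 3 = -1$)
$V = 341$ ($V = 1404 - 1063 = 341$)
$c{\left(a \right)} = - a$
$\frac{1}{c{\left(C \left(-10\right) \right)} + V} = \frac{1}{- 2 \left(-10\right) + 341} = \frac{1}{\left(-1\right) \left(-20\right) + 341} = \frac{1}{20 + 341} = \frac{1}{361}$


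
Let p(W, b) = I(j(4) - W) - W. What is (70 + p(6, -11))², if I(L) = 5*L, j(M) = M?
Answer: 2916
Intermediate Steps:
p(W, b) = 20 - 6*W (p(W, b) = 5*(4 - W) - W = (20 - 5*W) - W = 20 - 6*W)
(70 + p(6, -11))² = (70 + (20 - 6*6))² = (70 + (20 - 36))² = (70 - 16)² = 54² = 2916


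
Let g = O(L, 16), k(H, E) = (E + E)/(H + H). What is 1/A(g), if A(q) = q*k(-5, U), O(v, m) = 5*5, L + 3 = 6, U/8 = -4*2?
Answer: 1/320 ≈ 0.0031250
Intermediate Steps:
U = -64 (U = 8*(-4*2) = 8*(-8) = -64)
L = 3 (L = -3 + 6 = 3)
k(H, E) = E/H (k(H, E) = (2*E)/((2*H)) = (2*E)*(1/(2*H)) = E/H)
O(v, m) = 25
g = 25
A(q) = 64*q/5 (A(q) = q*(-64/(-5)) = q*(-64*(-1/5)) = q*(64/5) = 64*q/5)
1/A(g) = 1/((64/5)*25) = 1/320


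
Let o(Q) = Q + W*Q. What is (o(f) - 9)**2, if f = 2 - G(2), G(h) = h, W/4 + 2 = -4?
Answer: 81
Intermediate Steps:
W = -24 (W = -8 + 4*(-4) = -8 - 16 = -24)
f = 0 (f = 2 - 1*2 = 2 - 2 = 0)
o(Q) = -23*Q (o(Q) = Q - 24*Q = -23*Q)
(o(f) - 9)**2 = (-23*0 - 9)**2 = (0 - 9)**2 = (-9)**2 = 81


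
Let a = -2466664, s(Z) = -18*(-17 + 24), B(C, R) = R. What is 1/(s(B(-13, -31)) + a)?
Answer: -1/2466790 ≈ -4.0538e-7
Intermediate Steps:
s(Z) = -126 (s(Z) = -18*7 = -126)
1/(s(B(-13, -31)) + a) = 1/(-126 - 2466664) = 1/(-2466790) = -1/2466790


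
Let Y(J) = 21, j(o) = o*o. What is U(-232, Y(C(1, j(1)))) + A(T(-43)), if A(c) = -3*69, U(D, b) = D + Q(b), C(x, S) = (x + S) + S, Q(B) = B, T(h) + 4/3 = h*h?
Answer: -418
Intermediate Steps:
T(h) = -4/3 + h² (T(h) = -4/3 + h*h = -4/3 + h²)
j(o) = o²
C(x, S) = x + 2*S (C(x, S) = (S + x) + S = x + 2*S)
U(D, b) = D + b
A(c) = -207
U(-232, Y(C(1, j(1)))) + A(T(-43)) = (-232 + 21) - 207 = -211 - 207 = -418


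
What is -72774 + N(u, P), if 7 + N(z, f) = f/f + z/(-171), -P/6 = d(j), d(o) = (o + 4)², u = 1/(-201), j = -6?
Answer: -2501521379/34371 ≈ -72780.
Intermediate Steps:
u = -1/201 ≈ -0.0049751
d(o) = (4 + o)²
P = -24 (P = -6*(4 - 6)² = -6*(-2)² = -6*4 = -24)
N(z, f) = -6 - z/171 (N(z, f) = -7 + (f/f + z/(-171)) = -7 + (1 + z*(-1/171)) = -7 + (1 - z/171) = -6 - z/171)
-72774 + N(u, P) = -72774 + (-6 - 1/171*(-1/201)) = -72774 + (-6 + 1/34371) = -72774 - 206225/34371 = -2501521379/34371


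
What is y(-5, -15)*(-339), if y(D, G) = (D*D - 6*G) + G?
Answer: -33900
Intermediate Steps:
y(D, G) = D² - 5*G (y(D, G) = (D² - 6*G) + G = D² - 5*G)
y(-5, -15)*(-339) = ((-5)² - 5*(-15))*(-339) = (25 + 75)*(-339) = 100*(-339) = -33900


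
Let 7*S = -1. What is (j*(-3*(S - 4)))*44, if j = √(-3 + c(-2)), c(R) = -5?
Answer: 7656*I*√2/7 ≈ 1546.7*I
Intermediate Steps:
S = -⅐ (S = (⅐)*(-1) = -⅐ ≈ -0.14286)
j = 2*I*√2 (j = √(-3 - 5) = √(-8) = 2*I*√2 ≈ 2.8284*I)
(j*(-3*(S - 4)))*44 = ((2*I*√2)*(-3*(-⅐ - 4)))*44 = ((2*I*√2)*(-3*(-29/7)))*44 = ((2*I*√2)*(87/7))*44 = (174*I*√2/7)*44 = 7656*I*√2/7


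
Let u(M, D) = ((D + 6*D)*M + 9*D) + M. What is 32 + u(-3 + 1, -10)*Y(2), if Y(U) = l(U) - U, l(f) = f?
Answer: 32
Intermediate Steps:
u(M, D) = M + 9*D + 7*D*M (u(M, D) = ((7*D)*M + 9*D) + M = (7*D*M + 9*D) + M = (9*D + 7*D*M) + M = M + 9*D + 7*D*M)
Y(U) = 0 (Y(U) = U - U = 0)
32 + u(-3 + 1, -10)*Y(2) = 32 + ((-3 + 1) + 9*(-10) + 7*(-10)*(-3 + 1))*0 = 32 + (-2 - 90 + 7*(-10)*(-2))*0 = 32 + (-2 - 90 + 140)*0 = 32 + 48*0 = 32 + 0 = 32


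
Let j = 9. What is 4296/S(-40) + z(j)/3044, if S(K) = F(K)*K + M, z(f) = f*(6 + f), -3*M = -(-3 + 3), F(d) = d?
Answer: 415407/152200 ≈ 2.7294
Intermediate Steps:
M = 0 (M = -(-1)*(-3 + 3)/3 = -(-1)*0/3 = -1/3*0 = 0)
S(K) = K**2 (S(K) = K*K + 0 = K**2 + 0 = K**2)
4296/S(-40) + z(j)/3044 = 4296/((-40)**2) + (9*(6 + 9))/3044 = 4296/1600 + (9*15)*(1/3044) = 4296*(1/1600) + 135*(1/3044) = 537/200 + 135/3044 = 415407/152200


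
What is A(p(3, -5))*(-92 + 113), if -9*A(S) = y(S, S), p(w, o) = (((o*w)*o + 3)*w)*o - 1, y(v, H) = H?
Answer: 8197/3 ≈ 2732.3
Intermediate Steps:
p(w, o) = -1 + o*w*(3 + w*o²) (p(w, o) = ((w*o² + 3)*w)*o - 1 = ((3 + w*o²)*w)*o - 1 = (w*(3 + w*o²))*o - 1 = o*w*(3 + w*o²) - 1 = -1 + o*w*(3 + w*o²))
A(S) = -S/9
A(p(3, -5))*(-92 + 113) = (-(-1 + (-5)³*3² + 3*(-5)*3)/9)*(-92 + 113) = -(-1 - 125*9 - 45)/9*21 = -(-1 - 1125 - 45)/9*21 = -⅑*(-1171)*21 = (1171/9)*21 = 8197/3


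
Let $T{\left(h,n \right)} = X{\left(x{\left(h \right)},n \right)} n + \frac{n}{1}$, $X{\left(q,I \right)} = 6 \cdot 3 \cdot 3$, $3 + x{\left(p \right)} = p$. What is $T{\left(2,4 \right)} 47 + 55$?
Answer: $10395$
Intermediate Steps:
$x{\left(p \right)} = -3 + p$
$X{\left(q,I \right)} = 54$ ($X{\left(q,I \right)} = 18 \cdot 3 = 54$)
$T{\left(h,n \right)} = 55 n$ ($T{\left(h,n \right)} = 54 n + \frac{n}{1} = 54 n + n 1 = 54 n + n = 55 n$)
$T{\left(2,4 \right)} 47 + 55 = 55 \cdot 4 \cdot 47 + 55 = 220 \cdot 47 + 55 = 10340 + 55 = 10395$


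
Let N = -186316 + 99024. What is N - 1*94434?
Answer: -181726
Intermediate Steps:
N = -87292
N - 1*94434 = -87292 - 1*94434 = -87292 - 94434 = -181726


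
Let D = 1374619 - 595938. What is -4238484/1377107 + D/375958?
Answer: -521164911805/517734393506 ≈ -1.0066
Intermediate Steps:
D = 778681
-4238484/1377107 + D/375958 = -4238484/1377107 + 778681/375958 = -521164911805/517734393506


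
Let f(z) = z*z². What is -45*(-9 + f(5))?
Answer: -5220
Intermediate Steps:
f(z) = z³
-45*(-9 + f(5)) = -45*(-9 + 5³) = -45*(-9 + 125) = -45*116 = -5220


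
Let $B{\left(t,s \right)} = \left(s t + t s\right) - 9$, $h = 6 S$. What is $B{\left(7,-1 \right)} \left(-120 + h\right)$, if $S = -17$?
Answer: $5106$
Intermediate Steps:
$h = -102$ ($h = 6 \left(-17\right) = -102$)
$B{\left(t,s \right)} = -9 + 2 s t$ ($B{\left(t,s \right)} = \left(s t + s t\right) - 9 = 2 s t - 9 = -9 + 2 s t$)
$B{\left(7,-1 \right)} \left(-120 + h\right) = \left(-9 + 2 \left(-1\right) 7\right) \left(-120 - 102\right) = \left(-9 - 14\right) \left(-222\right) = \left(-23\right) \left(-222\right) = 5106$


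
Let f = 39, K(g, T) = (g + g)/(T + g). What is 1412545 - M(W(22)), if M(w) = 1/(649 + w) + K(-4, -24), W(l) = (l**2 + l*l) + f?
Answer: 16374218321/11592 ≈ 1.4125e+6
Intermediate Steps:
K(g, T) = 2*g/(T + g) (K(g, T) = (2*g)/(T + g) = 2*g/(T + g))
W(l) = 39 + 2*l**2 (W(l) = (l**2 + l*l) + 39 = (l**2 + l**2) + 39 = 2*l**2 + 39 = 39 + 2*l**2)
M(w) = 2/7 + 1/(649 + w) (M(w) = 1/(649 + w) + 2*(-4)/(-24 - 4) = 1/(649 + w) + 2*(-4)/(-28) = 1/(649 + w) + 2*(-4)*(-1/28) = 1/(649 + w) + 2/7 = 2/7 + 1/(649 + w))
1412545 - M(W(22)) = 1412545 - (1305 + 2*(39 + 2*22**2))/(7*(649 + (39 + 2*22**2))) = 1412545 - (1305 + 2*(39 + 2*484))/(7*(649 + (39 + 2*484))) = 1412545 - (1305 + 2*(39 + 968))/(7*(649 + (39 + 968))) = 1412545 - (1305 + 2*1007)/(7*(649 + 1007)) = 1412545 - (1305 + 2014)/(7*1656) = 1412545 - 3319/(7*1656) = 1412545 - 1*3319/11592 = 1412545 - 3319/11592 = 16374218321/11592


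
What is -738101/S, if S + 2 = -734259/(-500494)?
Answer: 369415121894/266729 ≈ 1.3850e+6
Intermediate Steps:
S = -266729/500494 (S = -2 - 734259/(-500494) = -2 - 734259*(-1/500494) = -2 + 734259/500494 = -266729/500494 ≈ -0.53293)
-738101/S = -738101/(-266729/500494) = -738101*(-500494/266729) = 369415121894/266729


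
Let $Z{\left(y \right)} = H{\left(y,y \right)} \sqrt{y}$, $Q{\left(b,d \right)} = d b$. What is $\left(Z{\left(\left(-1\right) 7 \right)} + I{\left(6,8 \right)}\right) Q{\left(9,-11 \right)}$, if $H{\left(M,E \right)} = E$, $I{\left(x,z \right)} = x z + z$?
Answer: $-5544 + 693 i \sqrt{7} \approx -5544.0 + 1833.5 i$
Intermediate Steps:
$I{\left(x,z \right)} = z + x z$
$Q{\left(b,d \right)} = b d$
$Z{\left(y \right)} = y^{\frac{3}{2}}$ ($Z{\left(y \right)} = y \sqrt{y} = y^{\frac{3}{2}}$)
$\left(Z{\left(\left(-1\right) 7 \right)} + I{\left(6,8 \right)}\right) Q{\left(9,-11 \right)} = \left(\left(\left(-1\right) 7\right)^{\frac{3}{2}} + 8 \left(1 + 6\right)\right) 9 \left(-11\right) = \left(\left(-7\right)^{\frac{3}{2}} + 8 \cdot 7\right) \left(-99\right) = \left(- 7 i \sqrt{7} + 56\right) \left(-99\right) = \left(56 - 7 i \sqrt{7}\right) \left(-99\right) = -5544 + 693 i \sqrt{7}$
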